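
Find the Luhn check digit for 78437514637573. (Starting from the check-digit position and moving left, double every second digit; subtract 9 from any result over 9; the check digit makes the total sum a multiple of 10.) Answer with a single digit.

6

Partial digits right→left: 3 7 5 7 3 6 4 1 5 7 3 4 8 7
Double every second digit counting from the check-digit position (so the 1st, 3rd, 5th, ... of the partial from the right).
  doubled (with −9 where >9): 6 1 6 8 1 6 7 → sum 35
  kept as-is: 7 7 6 1 7 4 7 → sum 39
Total = 35 + 39 = 74.
Check digit = (10 − (74 mod 10)) mod 10 = 6.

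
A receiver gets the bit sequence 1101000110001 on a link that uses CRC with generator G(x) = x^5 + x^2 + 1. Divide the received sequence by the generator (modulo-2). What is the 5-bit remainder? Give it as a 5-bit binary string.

00111

Modulo-2 division of 1101000110001 by 100101:
  pos 0: 110100 XOR 100101 = 010001
  pos 1: 100010 XOR 100101 = 000111
  pos 4: 111110 XOR 100101 = 011011
  pos 5: 110110 XOR 100101 = 010011
  pos 6: 100110 XOR 100101 = 000011
Remainder = 00111 (nonzero — an error is detected).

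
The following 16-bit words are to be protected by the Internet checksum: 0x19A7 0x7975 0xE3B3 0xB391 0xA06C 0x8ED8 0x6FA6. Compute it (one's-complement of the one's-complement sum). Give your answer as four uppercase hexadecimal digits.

36B2

One's-complement addition (fold any carry out of bit 15 back into bit 0):
  0x19A7 + 0x7975 = 0x0931C
  0x931C + 0xE3B3 = 0x176CF → wrap carry → 0x76D0
  0x76D0 + 0xB391 = 0x12A61 → wrap carry → 0x2A62
  0x2A62 + 0xA06C = 0x0CACE
  0xCACE + 0x8ED8 = 0x159A6 → wrap carry → 0x59A7
  0x59A7 + 0x6FA6 = 0x0C94D
One's-complement sum = 0xC94D.
Checksum = ~0xC94D & 0xFFFF = 0x36B2.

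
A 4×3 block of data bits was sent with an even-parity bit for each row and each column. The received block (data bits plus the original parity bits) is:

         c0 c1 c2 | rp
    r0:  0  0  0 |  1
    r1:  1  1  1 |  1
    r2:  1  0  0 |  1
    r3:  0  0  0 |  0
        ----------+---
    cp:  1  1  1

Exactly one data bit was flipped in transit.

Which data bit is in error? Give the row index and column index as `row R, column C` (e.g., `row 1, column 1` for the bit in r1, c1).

row 0, column 0

Recompute each row's even parity and compare to rp:
  r0: data parity 0, sent rp 1 → mismatch
  r1: data parity 1, sent rp 1 → ok
  r2: data parity 1, sent rp 1 → ok
  r3: data parity 0, sent rp 0 → ok
Recompute each column's even parity and compare to cp:
  c0: data parity 0, sent cp 1 → mismatch
  c1: data parity 1, sent cp 1 → ok
  c2: data parity 1, sent cp 1 → ok
Exactly one row (r0) and one column (c0) fail → the flipped bit is at their intersection.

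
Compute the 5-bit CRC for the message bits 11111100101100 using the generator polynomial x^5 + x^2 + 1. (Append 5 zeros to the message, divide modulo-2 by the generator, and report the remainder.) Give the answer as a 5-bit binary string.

Append 5 zeros: 1111110010110000000. Divide by 100101 (XOR where the leading bit is 1):
  pos 0: 111111 XOR 100101 = 011010
  pos 1: 110100 XOR 100101 = 010001
  pos 2: 100010 XOR 100101 = 000111
  pos 5: 111101 XOR 100101 = 011000
  pos 6: 110001 XOR 100101 = 010100
  pos 7: 101000 XOR 100101 = 001101
  pos 9: 110100 XOR 100101 = 010001
  pos 10: 100010 XOR 100101 = 000111
  pos 13: 111000 XOR 100101 = 011101
Remainder (last 5 bits) = 11101. This is the CRC / FCS.

11101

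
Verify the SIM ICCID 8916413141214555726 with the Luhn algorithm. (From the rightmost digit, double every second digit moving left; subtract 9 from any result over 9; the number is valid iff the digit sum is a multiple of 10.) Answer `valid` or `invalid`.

valid

From the right, keep odd positions and double even positions (subtract 9 from any doubled value over 9):
  doubled (positions 2,4,...): 4 1 1 2 2 2 2 3 9 → sum 26
  kept (positions 1,3,...): 6 7 5 4 2 4 3 4 1 8 → sum 44
Total = 70.
70 mod 10 = 0, so the number is valid.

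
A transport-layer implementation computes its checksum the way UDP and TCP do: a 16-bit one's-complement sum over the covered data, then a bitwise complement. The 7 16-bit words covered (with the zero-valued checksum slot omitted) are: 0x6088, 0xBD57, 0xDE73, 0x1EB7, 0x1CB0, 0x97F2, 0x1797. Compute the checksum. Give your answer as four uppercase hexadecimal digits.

18BB

One's-complement addition (fold any carry out of bit 15 back into bit 0):
  0x6088 + 0xBD57 = 0x11DDF → wrap carry → 0x1DE0
  0x1DE0 + 0xDE73 = 0x0FC53
  0xFC53 + 0x1EB7 = 0x11B0A → wrap carry → 0x1B0B
  0x1B0B + 0x1CB0 = 0x037BB
  0x37BB + 0x97F2 = 0x0CFAD
  0xCFAD + 0x1797 = 0x0E744
One's-complement sum = 0xE744.
Checksum = ~0xE744 & 0xFFFF = 0x18BB.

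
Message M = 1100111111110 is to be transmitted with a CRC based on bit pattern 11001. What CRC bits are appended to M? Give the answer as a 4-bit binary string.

1111

Append 4 zeros: 11001111111100000. Divide by 11001 (XOR where the leading bit is 1):
  pos 0: 11001 XOR 11001 = 00000
  pos 5: 11111 XOR 11001 = 00110
  pos 7: 11011 XOR 11001 = 00010
  pos 10: 10000 XOR 11001 = 01001
  pos 11: 10010 XOR 11001 = 01011
  pos 12: 10110 XOR 11001 = 01111
Remainder (last 4 bits) = 1111. This is the CRC / FCS.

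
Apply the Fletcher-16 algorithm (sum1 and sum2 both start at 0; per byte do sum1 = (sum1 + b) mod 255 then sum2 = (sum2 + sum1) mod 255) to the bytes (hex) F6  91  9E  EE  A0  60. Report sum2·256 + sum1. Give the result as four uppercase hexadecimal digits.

Running sums (mod 255):
  after byte 0 (F6): sum1=246, sum2=246
  after byte 1 (91): sum1=136, sum2=127
  after byte 2 (9E): sum1=39, sum2=166
  after byte 3 (EE): sum1=22, sum2=188
  after byte 4 (A0): sum1=182, sum2=115
  after byte 5 (60): sum1=23, sum2=138
Checksum = sum2·256 + sum1 = 138·256 + 23 = 35351 = 0x8A17.

8A17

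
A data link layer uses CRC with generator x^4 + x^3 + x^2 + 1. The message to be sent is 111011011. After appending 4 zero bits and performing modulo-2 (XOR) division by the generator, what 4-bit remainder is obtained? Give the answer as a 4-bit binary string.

Append 4 zeros: 1110110110000. Divide by 11101 (XOR where the leading bit is 1):
  pos 0: 11101 XOR 11101 = 00000
  pos 5: 10110 XOR 11101 = 01011
  pos 6: 10110 XOR 11101 = 01011
  pos 7: 10110 XOR 11101 = 01011
  pos 8: 10110 XOR 11101 = 01011
Remainder (last 4 bits) = 1011. This is the CRC / FCS.

1011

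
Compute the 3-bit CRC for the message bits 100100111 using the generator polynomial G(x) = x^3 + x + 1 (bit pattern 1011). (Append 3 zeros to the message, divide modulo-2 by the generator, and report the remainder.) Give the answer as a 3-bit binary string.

110

Append 3 zeros: 100100111000. Divide by 1011 (XOR where the leading bit is 1):
  pos 0: 1001 XOR 1011 = 0010
  pos 2: 1000 XOR 1011 = 0011
  pos 4: 1111 XOR 1011 = 0100
  pos 5: 1001 XOR 1011 = 0010
  pos 7: 1000 XOR 1011 = 0011
Remainder (last 3 bits) = 110. This is the CRC / FCS.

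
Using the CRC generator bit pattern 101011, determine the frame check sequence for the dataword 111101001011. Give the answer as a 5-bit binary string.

Append 5 zeros: 11110100101100000. Divide by 101011 (XOR where the leading bit is 1):
  pos 0: 111101 XOR 101011 = 010110
  pos 1: 101100 XOR 101011 = 000111
  pos 4: 111010 XOR 101011 = 010001
  pos 5: 100011 XOR 101011 = 001000
  pos 7: 100010 XOR 101011 = 001001
  pos 9: 100100 XOR 101011 = 001111
  pos 11: 111100 XOR 101011 = 010111
Remainder (last 5 bits) = 10111. This is the CRC / FCS.

10111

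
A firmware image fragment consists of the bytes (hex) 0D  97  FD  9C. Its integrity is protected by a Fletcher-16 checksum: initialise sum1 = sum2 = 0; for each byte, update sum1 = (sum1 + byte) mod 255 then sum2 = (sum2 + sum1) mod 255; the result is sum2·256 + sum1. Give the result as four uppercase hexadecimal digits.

Running sums (mod 255):
  after byte 0 (0D): sum1=13, sum2=13
  after byte 1 (97): sum1=164, sum2=177
  after byte 2 (FD): sum1=162, sum2=84
  after byte 3 (9C): sum1=63, sum2=147
Checksum = sum2·256 + sum1 = 147·256 + 63 = 37695 = 0x933F.

933F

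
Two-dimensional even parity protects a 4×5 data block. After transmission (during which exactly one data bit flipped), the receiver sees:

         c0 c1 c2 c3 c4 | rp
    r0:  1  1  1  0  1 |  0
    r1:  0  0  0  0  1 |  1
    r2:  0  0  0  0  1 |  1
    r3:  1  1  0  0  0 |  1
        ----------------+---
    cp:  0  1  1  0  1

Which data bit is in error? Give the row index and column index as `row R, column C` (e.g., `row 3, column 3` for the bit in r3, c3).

row 3, column 1

Recompute each row's even parity and compare to rp:
  r0: data parity 0, sent rp 0 → ok
  r1: data parity 1, sent rp 1 → ok
  r2: data parity 1, sent rp 1 → ok
  r3: data parity 0, sent rp 1 → mismatch
Recompute each column's even parity and compare to cp:
  c0: data parity 0, sent cp 0 → ok
  c1: data parity 0, sent cp 1 → mismatch
  c2: data parity 1, sent cp 1 → ok
  c3: data parity 0, sent cp 0 → ok
  c4: data parity 1, sent cp 1 → ok
Exactly one row (r3) and one column (c1) fail → the flipped bit is at their intersection.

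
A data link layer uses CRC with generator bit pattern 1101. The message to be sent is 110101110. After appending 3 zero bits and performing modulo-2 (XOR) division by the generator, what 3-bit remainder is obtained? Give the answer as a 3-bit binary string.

Append 3 zeros: 110101110000. Divide by 1101 (XOR where the leading bit is 1):
  pos 0: 1101 XOR 1101 = 0000
  pos 5: 1110 XOR 1101 = 0011
  pos 7: 1100 XOR 1101 = 0001
Remainder (last 3 bits) = 010. This is the CRC / FCS.

010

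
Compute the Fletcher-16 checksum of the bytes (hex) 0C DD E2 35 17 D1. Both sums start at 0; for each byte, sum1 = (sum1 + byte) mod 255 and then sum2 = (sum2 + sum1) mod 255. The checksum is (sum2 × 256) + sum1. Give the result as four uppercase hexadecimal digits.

Running sums (mod 255):
  after byte 0 (0C): sum1=12, sum2=12
  after byte 1 (DD): sum1=233, sum2=245
  after byte 2 (E2): sum1=204, sum2=194
  after byte 3 (35): sum1=2, sum2=196
  after byte 4 (17): sum1=25, sum2=221
  after byte 5 (D1): sum1=234, sum2=200
Checksum = sum2·256 + sum1 = 200·256 + 234 = 51434 = 0xC8EA.

C8EA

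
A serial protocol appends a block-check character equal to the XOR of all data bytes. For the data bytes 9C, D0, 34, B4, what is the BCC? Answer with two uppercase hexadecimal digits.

CC

XOR the bytes together:
  start with 0x9C
  0x9C ⊕ 0xD0 = 0x4C
  0x4C ⊕ 0x34 = 0x78
  0x78 ⊕ 0xB4 = 0xCC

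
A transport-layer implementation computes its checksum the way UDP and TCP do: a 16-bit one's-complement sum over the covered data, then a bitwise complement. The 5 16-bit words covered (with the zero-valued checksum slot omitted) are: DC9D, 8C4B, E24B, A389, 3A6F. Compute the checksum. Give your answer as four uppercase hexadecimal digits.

One's-complement addition (fold any carry out of bit 15 back into bit 0):
  0xDC9D + 0x8C4B = 0x168E8 → wrap carry → 0x68E9
  0x68E9 + 0xE24B = 0x14B34 → wrap carry → 0x4B35
  0x4B35 + 0xA389 = 0x0EEBE
  0xEEBE + 0x3A6F = 0x1292D → wrap carry → 0x292E
One's-complement sum = 0x292E.
Checksum = ~0x292E & 0xFFFF = 0xD6D1.

D6D1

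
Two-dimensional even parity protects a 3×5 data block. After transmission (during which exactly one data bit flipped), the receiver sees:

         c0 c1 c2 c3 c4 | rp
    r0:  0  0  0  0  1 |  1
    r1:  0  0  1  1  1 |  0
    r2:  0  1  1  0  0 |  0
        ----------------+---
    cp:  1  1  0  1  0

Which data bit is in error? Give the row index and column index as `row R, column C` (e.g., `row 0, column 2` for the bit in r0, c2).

row 1, column 0

Recompute each row's even parity and compare to rp:
  r0: data parity 1, sent rp 1 → ok
  r1: data parity 1, sent rp 0 → mismatch
  r2: data parity 0, sent rp 0 → ok
Recompute each column's even parity and compare to cp:
  c0: data parity 0, sent cp 1 → mismatch
  c1: data parity 1, sent cp 1 → ok
  c2: data parity 0, sent cp 0 → ok
  c3: data parity 1, sent cp 1 → ok
  c4: data parity 0, sent cp 0 → ok
Exactly one row (r1) and one column (c0) fail → the flipped bit is at their intersection.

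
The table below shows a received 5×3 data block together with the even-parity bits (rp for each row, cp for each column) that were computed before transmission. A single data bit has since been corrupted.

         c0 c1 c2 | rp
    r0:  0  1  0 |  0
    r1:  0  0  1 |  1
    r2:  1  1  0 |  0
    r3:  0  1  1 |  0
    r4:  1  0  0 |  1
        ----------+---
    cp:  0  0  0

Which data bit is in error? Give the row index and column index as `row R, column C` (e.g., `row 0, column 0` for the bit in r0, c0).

row 0, column 1

Recompute each row's even parity and compare to rp:
  r0: data parity 1, sent rp 0 → mismatch
  r1: data parity 1, sent rp 1 → ok
  r2: data parity 0, sent rp 0 → ok
  r3: data parity 0, sent rp 0 → ok
  r4: data parity 1, sent rp 1 → ok
Recompute each column's even parity and compare to cp:
  c0: data parity 0, sent cp 0 → ok
  c1: data parity 1, sent cp 0 → mismatch
  c2: data parity 0, sent cp 0 → ok
Exactly one row (r0) and one column (c1) fail → the flipped bit is at their intersection.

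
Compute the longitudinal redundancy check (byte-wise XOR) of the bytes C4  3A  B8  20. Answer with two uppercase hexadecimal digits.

66

XOR the bytes together:
  start with 0xC4
  0xC4 ⊕ 0x3A = 0xFE
  0xFE ⊕ 0xB8 = 0x46
  0x46 ⊕ 0x20 = 0x66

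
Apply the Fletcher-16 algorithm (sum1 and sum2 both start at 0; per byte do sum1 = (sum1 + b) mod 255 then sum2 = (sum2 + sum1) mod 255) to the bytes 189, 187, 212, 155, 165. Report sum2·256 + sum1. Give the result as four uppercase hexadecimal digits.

Running sums (mod 255):
  after byte 0 (189): sum1=189, sum2=189
  after byte 1 (187): sum1=121, sum2=55
  after byte 2 (212): sum1=78, sum2=133
  after byte 3 (155): sum1=233, sum2=111
  after byte 4 (165): sum1=143, sum2=254
Checksum = sum2·256 + sum1 = 254·256 + 143 = 65167 = 0xFE8F.

FE8F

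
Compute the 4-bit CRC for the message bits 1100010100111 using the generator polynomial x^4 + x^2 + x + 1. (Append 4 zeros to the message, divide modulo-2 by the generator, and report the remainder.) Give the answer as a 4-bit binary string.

0111

Append 4 zeros: 11000101001110000. Divide by 10111 (XOR where the leading bit is 1):
  pos 0: 11000 XOR 10111 = 01111
  pos 1: 11111 XOR 10111 = 01000
  pos 2: 10000 XOR 10111 = 00111
  pos 4: 11110 XOR 10111 = 01001
  pos 5: 10010 XOR 10111 = 00101
  pos 7: 10111 XOR 10111 = 00000
  pos 12: 10000 XOR 10111 = 00111
Remainder (last 4 bits) = 0111. This is the CRC / FCS.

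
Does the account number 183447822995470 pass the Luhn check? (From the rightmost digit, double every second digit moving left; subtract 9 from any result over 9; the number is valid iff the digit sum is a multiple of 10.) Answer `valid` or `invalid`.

From the right, keep odd positions and double even positions (subtract 9 from any doubled value over 9):
  doubled (positions 2,4,...): 5 1 9 4 5 8 7 → sum 39
  kept (positions 1,3,...): 0 4 9 2 8 4 3 1 → sum 31
Total = 70.
70 mod 10 = 0, so the number is valid.

valid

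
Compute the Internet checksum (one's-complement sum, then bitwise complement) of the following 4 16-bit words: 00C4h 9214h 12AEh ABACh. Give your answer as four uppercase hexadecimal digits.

One's-complement addition (fold any carry out of bit 15 back into bit 0):
  0x00C4 + 0x9214 = 0x092D8
  0x92D8 + 0x12AE = 0x0A586
  0xA586 + 0xABAC = 0x15132 → wrap carry → 0x5133
One's-complement sum = 0x5133.
Checksum = ~0x5133 & 0xFFFF = 0xAECC.

AECC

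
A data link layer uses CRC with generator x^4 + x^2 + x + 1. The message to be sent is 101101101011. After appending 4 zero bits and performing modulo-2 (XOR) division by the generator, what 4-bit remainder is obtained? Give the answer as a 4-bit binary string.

Append 4 zeros: 1011011010110000. Divide by 10111 (XOR where the leading bit is 1):
  pos 0: 10110 XOR 10111 = 00001
  pos 4: 11101 XOR 10111 = 01010
  pos 5: 10100 XOR 10111 = 00011
  pos 8: 11110 XOR 10111 = 01001
  pos 9: 10010 XOR 10111 = 00101
  pos 11: 10100 XOR 10111 = 00011
Remainder (last 4 bits) = 0011. This is the CRC / FCS.

0011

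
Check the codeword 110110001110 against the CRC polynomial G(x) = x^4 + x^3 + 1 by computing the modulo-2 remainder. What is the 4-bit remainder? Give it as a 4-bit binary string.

0000

Modulo-2 division of 110110001110 by 11001:
  pos 0: 11011 XOR 11001 = 00010
  pos 3: 10000 XOR 11001 = 01001
  pos 4: 10011 XOR 11001 = 01010
  pos 5: 10101 XOR 11001 = 01100
  pos 6: 11001 XOR 11001 = 00000
Remainder = 0000 (zero — the frame passes the CRC check).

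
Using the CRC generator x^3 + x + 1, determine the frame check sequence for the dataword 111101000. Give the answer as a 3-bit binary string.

110

Append 3 zeros: 111101000000. Divide by 1011 (XOR where the leading bit is 1):
  pos 0: 1111 XOR 1011 = 0100
  pos 1: 1000 XOR 1011 = 0011
  pos 3: 1110 XOR 1011 = 0101
  pos 4: 1010 XOR 1011 = 0001
  pos 7: 1000 XOR 1011 = 0011
Remainder (last 3 bits) = 110. This is the CRC / FCS.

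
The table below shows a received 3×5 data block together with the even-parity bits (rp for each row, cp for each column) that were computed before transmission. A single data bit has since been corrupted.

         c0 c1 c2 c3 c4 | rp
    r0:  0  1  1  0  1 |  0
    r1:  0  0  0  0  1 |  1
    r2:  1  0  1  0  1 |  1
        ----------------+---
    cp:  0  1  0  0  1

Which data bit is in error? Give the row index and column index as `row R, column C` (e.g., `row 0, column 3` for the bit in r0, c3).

Recompute each row's even parity and compare to rp:
  r0: data parity 1, sent rp 0 → mismatch
  r1: data parity 1, sent rp 1 → ok
  r2: data parity 1, sent rp 1 → ok
Recompute each column's even parity and compare to cp:
  c0: data parity 1, sent cp 0 → mismatch
  c1: data parity 1, sent cp 1 → ok
  c2: data parity 0, sent cp 0 → ok
  c3: data parity 0, sent cp 0 → ok
  c4: data parity 1, sent cp 1 → ok
Exactly one row (r0) and one column (c0) fail → the flipped bit is at their intersection.

row 0, column 0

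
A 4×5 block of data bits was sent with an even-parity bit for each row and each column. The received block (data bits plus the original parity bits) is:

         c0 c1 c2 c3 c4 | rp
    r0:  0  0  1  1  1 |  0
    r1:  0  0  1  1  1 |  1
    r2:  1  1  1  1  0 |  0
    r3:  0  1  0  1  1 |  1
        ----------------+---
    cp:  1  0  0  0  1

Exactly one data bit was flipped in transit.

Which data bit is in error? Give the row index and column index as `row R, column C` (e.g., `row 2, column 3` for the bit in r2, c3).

Recompute each row's even parity and compare to rp:
  r0: data parity 1, sent rp 0 → mismatch
  r1: data parity 1, sent rp 1 → ok
  r2: data parity 0, sent rp 0 → ok
  r3: data parity 1, sent rp 1 → ok
Recompute each column's even parity and compare to cp:
  c0: data parity 1, sent cp 1 → ok
  c1: data parity 0, sent cp 0 → ok
  c2: data parity 1, sent cp 0 → mismatch
  c3: data parity 0, sent cp 0 → ok
  c4: data parity 1, sent cp 1 → ok
Exactly one row (r0) and one column (c2) fail → the flipped bit is at their intersection.

row 0, column 2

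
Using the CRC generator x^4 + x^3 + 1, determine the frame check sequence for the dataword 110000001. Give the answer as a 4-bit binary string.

Append 4 zeros: 1100000010000. Divide by 11001 (XOR where the leading bit is 1):
  pos 0: 11000 XOR 11001 = 00001
  pos 4: 10001 XOR 11001 = 01000
  pos 5: 10000 XOR 11001 = 01001
  pos 6: 10010 XOR 11001 = 01011
  pos 7: 10110 XOR 11001 = 01111
  pos 8: 11110 XOR 11001 = 00111
Remainder (last 4 bits) = 0111. This is the CRC / FCS.

0111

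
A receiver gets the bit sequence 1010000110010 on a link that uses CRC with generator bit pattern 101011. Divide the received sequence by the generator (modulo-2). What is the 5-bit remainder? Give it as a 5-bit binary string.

Modulo-2 division of 1010000110010 by 101011:
  pos 0: 101000 XOR 101011 = 000011
  pos 4: 110110 XOR 101011 = 011101
  pos 5: 111010 XOR 101011 = 010001
  pos 6: 100011 XOR 101011 = 001000
Remainder = 10000 (nonzero — an error is detected).

10000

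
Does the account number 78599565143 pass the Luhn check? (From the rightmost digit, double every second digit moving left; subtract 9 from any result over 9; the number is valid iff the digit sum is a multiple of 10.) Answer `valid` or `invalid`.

From the right, keep odd positions and double even positions (subtract 9 from any doubled value over 9):
  doubled (positions 2,4,...): 8 1 1 9 7 → sum 26
  kept (positions 1,3,...): 3 1 6 9 5 7 → sum 31
Total = 57.
57 mod 10 = 7, so the number is invalid.

invalid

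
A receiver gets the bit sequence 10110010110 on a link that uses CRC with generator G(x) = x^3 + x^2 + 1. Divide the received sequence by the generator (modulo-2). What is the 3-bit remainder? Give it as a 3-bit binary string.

111

Modulo-2 division of 10110010110 by 1101:
  pos 0: 1011 XOR 1101 = 0110
  pos 1: 1100 XOR 1101 = 0001
  pos 4: 1010 XOR 1101 = 0111
  pos 5: 1111 XOR 1101 = 0010
  pos 7: 1010 XOR 1101 = 0111
Remainder = 111 (nonzero — an error is detected).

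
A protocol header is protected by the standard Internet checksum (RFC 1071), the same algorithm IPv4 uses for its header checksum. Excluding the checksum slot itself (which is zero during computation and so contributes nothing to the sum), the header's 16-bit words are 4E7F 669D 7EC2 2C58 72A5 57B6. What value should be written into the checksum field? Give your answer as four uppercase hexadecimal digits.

One's-complement addition (fold any carry out of bit 15 back into bit 0):
  0x4E7F + 0x669D = 0x0B51C
  0xB51C + 0x7EC2 = 0x133DE → wrap carry → 0x33DF
  0x33DF + 0x2C58 = 0x06037
  0x6037 + 0x72A5 = 0x0D2DC
  0xD2DC + 0x57B6 = 0x12A92 → wrap carry → 0x2A93
One's-complement sum = 0x2A93.
Checksum = ~0x2A93 & 0xFFFF = 0xD56C.

D56C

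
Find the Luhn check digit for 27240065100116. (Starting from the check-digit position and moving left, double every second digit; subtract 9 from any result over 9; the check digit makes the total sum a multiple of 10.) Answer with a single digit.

Partial digits right→left: 6 1 1 0 0 1 5 6 0 0 4 2 7 2
Double every second digit counting from the check-digit position (so the 1st, 3rd, 5th, ... of the partial from the right).
  doubled (with −9 where >9): 3 2 0 1 0 8 5 → sum 19
  kept as-is: 1 0 1 6 0 2 2 → sum 12
Total = 19 + 12 = 31.
Check digit = (10 − (31 mod 10)) mod 10 = 9.

9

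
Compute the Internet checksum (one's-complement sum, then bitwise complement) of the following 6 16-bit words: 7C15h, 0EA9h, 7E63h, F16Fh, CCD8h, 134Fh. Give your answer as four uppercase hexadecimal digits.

2546

One's-complement addition (fold any carry out of bit 15 back into bit 0):
  0x7C15 + 0x0EA9 = 0x08ABE
  0x8ABE + 0x7E63 = 0x10921 → wrap carry → 0x0922
  0x0922 + 0xF16F = 0x0FA91
  0xFA91 + 0xCCD8 = 0x1C769 → wrap carry → 0xC76A
  0xC76A + 0x134F = 0x0DAB9
One's-complement sum = 0xDAB9.
Checksum = ~0xDAB9 & 0xFFFF = 0x2546.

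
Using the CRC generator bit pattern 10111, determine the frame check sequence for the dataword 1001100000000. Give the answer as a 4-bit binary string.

Append 4 zeros: 10011000000000000. Divide by 10111 (XOR where the leading bit is 1):
  pos 0: 10011 XOR 10111 = 00100
  pos 2: 10000 XOR 10111 = 00111
  pos 4: 11100 XOR 10111 = 01011
  pos 5: 10110 XOR 10111 = 00001
  pos 9: 10000 XOR 10111 = 00111
  pos 11: 11100 XOR 10111 = 01011
  pos 12: 10110 XOR 10111 = 00001
Remainder (last 4 bits) = 0001. This is the CRC / FCS.

0001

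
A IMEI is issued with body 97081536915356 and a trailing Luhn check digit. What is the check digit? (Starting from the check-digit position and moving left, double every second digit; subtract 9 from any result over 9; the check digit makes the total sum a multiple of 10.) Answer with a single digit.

1

Partial digits right→left: 6 5 3 5 1 9 6 3 5 1 8 0 7 9
Double every second digit counting from the check-digit position (so the 1st, 3rd, 5th, ... of the partial from the right).
  doubled (with −9 where >9): 3 6 2 3 1 7 5 → sum 27
  kept as-is: 5 5 9 3 1 0 9 → sum 32
Total = 27 + 32 = 59.
Check digit = (10 − (59 mod 10)) mod 10 = 1.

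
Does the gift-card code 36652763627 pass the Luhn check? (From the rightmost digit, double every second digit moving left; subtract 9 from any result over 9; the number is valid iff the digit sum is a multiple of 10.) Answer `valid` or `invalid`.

invalid

From the right, keep odd positions and double even positions (subtract 9 from any doubled value over 9):
  doubled (positions 2,4,...): 4 6 5 1 3 → sum 19
  kept (positions 1,3,...): 7 6 6 2 6 3 → sum 30
Total = 49.
49 mod 10 = 9, so the number is invalid.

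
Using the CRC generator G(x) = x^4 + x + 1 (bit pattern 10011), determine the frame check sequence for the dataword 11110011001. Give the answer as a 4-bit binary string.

Append 4 zeros: 111100110010000. Divide by 10011 (XOR where the leading bit is 1):
  pos 0: 11110 XOR 10011 = 01101
  pos 1: 11010 XOR 10011 = 01001
  pos 2: 10011 XOR 10011 = 00000
  pos 7: 10010 XOR 10011 = 00001
Remainder (last 4 bits) = 1000. This is the CRC / FCS.

1000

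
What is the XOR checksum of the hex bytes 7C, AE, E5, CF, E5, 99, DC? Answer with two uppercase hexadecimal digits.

XOR the bytes together:
  start with 0x7C
  0x7C ⊕ 0xAE = 0xD2
  0xD2 ⊕ 0xE5 = 0x37
  0x37 ⊕ 0xCF = 0xF8
  0xF8 ⊕ 0xE5 = 0x1D
  0x1D ⊕ 0x99 = 0x84
  0x84 ⊕ 0xDC = 0x58

58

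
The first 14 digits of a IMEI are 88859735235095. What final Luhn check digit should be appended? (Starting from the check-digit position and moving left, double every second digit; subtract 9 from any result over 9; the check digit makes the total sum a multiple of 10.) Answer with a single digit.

Partial digits right→left: 5 9 0 5 3 2 5 3 7 9 5 8 8 8
Double every second digit counting from the check-digit position (so the 1st, 3rd, 5th, ... of the partial from the right).
  doubled (with −9 where >9): 1 0 6 1 5 1 7 → sum 21
  kept as-is: 9 5 2 3 9 8 8 → sum 44
Total = 21 + 44 = 65.
Check digit = (10 − (65 mod 10)) mod 10 = 5.

5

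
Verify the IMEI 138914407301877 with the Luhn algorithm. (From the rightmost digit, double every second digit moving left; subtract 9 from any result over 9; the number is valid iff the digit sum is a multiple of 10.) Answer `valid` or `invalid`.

From the right, keep odd positions and double even positions (subtract 9 from any doubled value over 9):
  doubled (positions 2,4,...): 5 2 6 0 8 9 6 → sum 36
  kept (positions 1,3,...): 7 8 0 7 4 1 8 1 → sum 36
Total = 72.
72 mod 10 = 2, so the number is invalid.

invalid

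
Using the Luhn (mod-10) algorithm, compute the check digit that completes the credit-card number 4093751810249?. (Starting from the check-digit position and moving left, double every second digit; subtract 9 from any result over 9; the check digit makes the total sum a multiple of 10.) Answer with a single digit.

1

Partial digits right→left: 9 4 2 0 1 8 1 5 7 3 9 0 4
Double every second digit counting from the check-digit position (so the 1st, 3rd, 5th, ... of the partial from the right).
  doubled (with −9 where >9): 9 4 2 2 5 9 8 → sum 39
  kept as-is: 4 0 8 5 3 0 → sum 20
Total = 39 + 20 = 59.
Check digit = (10 − (59 mod 10)) mod 10 = 1.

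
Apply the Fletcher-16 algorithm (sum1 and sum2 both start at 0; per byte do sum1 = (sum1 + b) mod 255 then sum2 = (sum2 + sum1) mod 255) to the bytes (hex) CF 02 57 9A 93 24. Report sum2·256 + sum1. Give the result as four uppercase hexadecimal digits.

Running sums (mod 255):
  after byte 0 (CF): sum1=207, sum2=207
  after byte 1 (02): sum1=209, sum2=161
  after byte 2 (57): sum1=41, sum2=202
  after byte 3 (9A): sum1=195, sum2=142
  after byte 4 (93): sum1=87, sum2=229
  after byte 5 (24): sum1=123, sum2=97
Checksum = sum2·256 + sum1 = 97·256 + 123 = 24955 = 0x617B.

617B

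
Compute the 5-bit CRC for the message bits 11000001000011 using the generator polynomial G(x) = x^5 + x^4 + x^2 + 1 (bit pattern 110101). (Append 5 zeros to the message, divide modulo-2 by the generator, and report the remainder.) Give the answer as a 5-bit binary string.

01000

Append 5 zeros: 1100000100001100000. Divide by 110101 (XOR where the leading bit is 1):
  pos 0: 110000 XOR 110101 = 000101
  pos 3: 101010 XOR 110101 = 011111
  pos 4: 111110 XOR 110101 = 001011
  pos 6: 101100 XOR 110101 = 011001
  pos 7: 110011 XOR 110101 = 000110
  pos 10: 110100 XOR 110101 = 000001
Remainder (last 5 bits) = 01000. This is the CRC / FCS.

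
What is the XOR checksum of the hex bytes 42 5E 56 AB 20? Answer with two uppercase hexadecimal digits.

C1

XOR the bytes together:
  start with 0x42
  0x42 ⊕ 0x5E = 0x1C
  0x1C ⊕ 0x56 = 0x4A
  0x4A ⊕ 0xAB = 0xE1
  0xE1 ⊕ 0x20 = 0xC1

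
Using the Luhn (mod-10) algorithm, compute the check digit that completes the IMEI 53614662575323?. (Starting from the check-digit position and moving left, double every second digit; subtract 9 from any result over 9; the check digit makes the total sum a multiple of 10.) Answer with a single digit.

5

Partial digits right→left: 3 2 3 5 7 5 2 6 6 4 1 6 3 5
Double every second digit counting from the check-digit position (so the 1st, 3rd, 5th, ... of the partial from the right).
  doubled (with −9 where >9): 6 6 5 4 3 2 6 → sum 32
  kept as-is: 2 5 5 6 4 6 5 → sum 33
Total = 32 + 33 = 65.
Check digit = (10 − (65 mod 10)) mod 10 = 5.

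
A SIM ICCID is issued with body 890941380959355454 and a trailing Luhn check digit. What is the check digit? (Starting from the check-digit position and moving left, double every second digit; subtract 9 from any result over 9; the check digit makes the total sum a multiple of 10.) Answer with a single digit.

Partial digits right→left: 4 5 4 5 5 3 9 5 9 0 8 3 1 4 9 0 9 8
Double every second digit counting from the check-digit position (so the 1st, 3rd, 5th, ... of the partial from the right).
  doubled (with −9 where >9): 8 8 1 9 9 7 2 9 9 → sum 62
  kept as-is: 5 5 3 5 0 3 4 0 8 → sum 33
Total = 62 + 33 = 95.
Check digit = (10 − (95 mod 10)) mod 10 = 5.

5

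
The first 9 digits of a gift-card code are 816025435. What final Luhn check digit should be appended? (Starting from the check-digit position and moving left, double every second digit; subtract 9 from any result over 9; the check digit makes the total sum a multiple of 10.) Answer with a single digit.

8

Partial digits right→left: 5 3 4 5 2 0 6 1 8
Double every second digit counting from the check-digit position (so the 1st, 3rd, 5th, ... of the partial from the right).
  doubled (with −9 where >9): 1 8 4 3 7 → sum 23
  kept as-is: 3 5 0 1 → sum 9
Total = 23 + 9 = 32.
Check digit = (10 − (32 mod 10)) mod 10 = 8.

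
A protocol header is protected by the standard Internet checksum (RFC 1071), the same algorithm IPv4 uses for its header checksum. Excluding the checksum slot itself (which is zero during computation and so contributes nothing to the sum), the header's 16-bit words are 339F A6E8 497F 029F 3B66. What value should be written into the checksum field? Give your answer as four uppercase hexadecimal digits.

One's-complement addition (fold any carry out of bit 15 back into bit 0):
  0x339F + 0xA6E8 = 0x0DA87
  0xDA87 + 0x497F = 0x12406 → wrap carry → 0x2407
  0x2407 + 0x029F = 0x026A6
  0x26A6 + 0x3B66 = 0x0620C
One's-complement sum = 0x620C.
Checksum = ~0x620C & 0xFFFF = 0x9DF3.

9DF3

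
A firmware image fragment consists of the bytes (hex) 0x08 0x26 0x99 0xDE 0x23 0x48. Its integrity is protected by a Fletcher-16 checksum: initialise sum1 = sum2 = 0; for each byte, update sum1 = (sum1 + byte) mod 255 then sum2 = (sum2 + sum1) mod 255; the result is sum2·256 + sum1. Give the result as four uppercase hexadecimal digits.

Running sums (mod 255):
  after byte 0 (0x08): sum1=8, sum2=8
  after byte 1 (0x26): sum1=46, sum2=54
  after byte 2 (0x99): sum1=199, sum2=253
  after byte 3 (0xDE): sum1=166, sum2=164
  after byte 4 (0x23): sum1=201, sum2=110
  after byte 5 (0x48): sum1=18, sum2=128
Checksum = sum2·256 + sum1 = 128·256 + 18 = 32786 = 0x8012.

8012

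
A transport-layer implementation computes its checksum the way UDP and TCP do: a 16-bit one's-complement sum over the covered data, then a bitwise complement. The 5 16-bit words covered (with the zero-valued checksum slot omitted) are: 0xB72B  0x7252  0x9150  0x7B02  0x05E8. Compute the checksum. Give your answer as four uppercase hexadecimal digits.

One's-complement addition (fold any carry out of bit 15 back into bit 0):
  0xB72B + 0x7252 = 0x1297D → wrap carry → 0x297E
  0x297E + 0x9150 = 0x0BACE
  0xBACE + 0x7B02 = 0x135D0 → wrap carry → 0x35D1
  0x35D1 + 0x05E8 = 0x03BB9
One's-complement sum = 0x3BB9.
Checksum = ~0x3BB9 & 0xFFFF = 0xC446.

C446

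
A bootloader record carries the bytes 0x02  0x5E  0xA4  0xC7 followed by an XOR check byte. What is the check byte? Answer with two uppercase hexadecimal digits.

XOR the bytes together:
  start with 0x02
  0x02 ⊕ 0x5E = 0x5C
  0x5C ⊕ 0xA4 = 0xF8
  0xF8 ⊕ 0xC7 = 0x3F

3F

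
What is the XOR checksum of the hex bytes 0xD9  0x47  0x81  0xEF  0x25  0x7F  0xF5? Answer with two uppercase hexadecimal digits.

XOR the bytes together:
  start with 0xD9
  0xD9 ⊕ 0x47 = 0x9E
  0x9E ⊕ 0x81 = 0x1F
  0x1F ⊕ 0xEF = 0xF0
  0xF0 ⊕ 0x25 = 0xD5
  0xD5 ⊕ 0x7F = 0xAA
  0xAA ⊕ 0xF5 = 0x5F

5F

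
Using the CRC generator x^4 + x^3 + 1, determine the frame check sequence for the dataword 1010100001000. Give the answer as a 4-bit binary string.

1010

Append 4 zeros: 10101000010000000. Divide by 11001 (XOR where the leading bit is 1):
  pos 0: 10101 XOR 11001 = 01100
  pos 1: 11000 XOR 11001 = 00001
  pos 5: 10001 XOR 11001 = 01000
  pos 6: 10000 XOR 11001 = 01001
  pos 7: 10010 XOR 11001 = 01011
  pos 8: 10110 XOR 11001 = 01111
  pos 9: 11110 XOR 11001 = 00111
  pos 11: 11100 XOR 11001 = 00101
Remainder (last 4 bits) = 1010. This is the CRC / FCS.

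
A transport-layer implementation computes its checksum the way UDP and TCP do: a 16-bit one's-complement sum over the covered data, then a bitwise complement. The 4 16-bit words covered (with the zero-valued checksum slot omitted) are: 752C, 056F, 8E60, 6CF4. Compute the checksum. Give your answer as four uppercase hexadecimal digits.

One's-complement addition (fold any carry out of bit 15 back into bit 0):
  0x752C + 0x056F = 0x07A9B
  0x7A9B + 0x8E60 = 0x108FB → wrap carry → 0x08FC
  0x08FC + 0x6CF4 = 0x075F0
One's-complement sum = 0x75F0.
Checksum = ~0x75F0 & 0xFFFF = 0x8A0F.

8A0F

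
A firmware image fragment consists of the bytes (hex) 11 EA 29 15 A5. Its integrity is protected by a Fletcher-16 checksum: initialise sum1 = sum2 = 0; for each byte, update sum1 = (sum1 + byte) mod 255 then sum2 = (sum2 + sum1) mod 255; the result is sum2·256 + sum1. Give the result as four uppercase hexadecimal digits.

4CDF

Running sums (mod 255):
  after byte 0 (11): sum1=17, sum2=17
  after byte 1 (EA): sum1=251, sum2=13
  after byte 2 (29): sum1=37, sum2=50
  after byte 3 (15): sum1=58, sum2=108
  after byte 4 (A5): sum1=223, sum2=76
Checksum = sum2·256 + sum1 = 76·256 + 223 = 19679 = 0x4CDF.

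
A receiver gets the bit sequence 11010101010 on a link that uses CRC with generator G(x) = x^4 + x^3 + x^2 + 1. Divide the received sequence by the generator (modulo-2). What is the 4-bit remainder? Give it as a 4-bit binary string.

Modulo-2 division of 11010101010 by 11101:
  pos 0: 11010 XOR 11101 = 00111
  pos 2: 11110 XOR 11101 = 00011
  pos 5: 11101 XOR 11101 = 00000
Remainder = 0000 (zero — the frame passes the CRC check).

0000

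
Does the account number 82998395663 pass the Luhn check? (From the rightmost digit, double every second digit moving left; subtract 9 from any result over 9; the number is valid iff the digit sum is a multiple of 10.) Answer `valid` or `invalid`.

invalid

From the right, keep odd positions and double even positions (subtract 9 from any doubled value over 9):
  doubled (positions 2,4,...): 3 1 6 9 4 → sum 23
  kept (positions 1,3,...): 3 6 9 8 9 8 → sum 43
Total = 66.
66 mod 10 = 6, so the number is invalid.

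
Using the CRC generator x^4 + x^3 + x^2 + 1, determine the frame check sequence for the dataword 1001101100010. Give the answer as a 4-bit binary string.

0110

Append 4 zeros: 10011011000100000. Divide by 11101 (XOR where the leading bit is 1):
  pos 0: 10011 XOR 11101 = 01110
  pos 1: 11100 XOR 11101 = 00001
  pos 5: 11100 XOR 11101 = 00001
  pos 9: 10100 XOR 11101 = 01001
  pos 10: 10010 XOR 11101 = 01111
  pos 11: 11110 XOR 11101 = 00011
Remainder (last 4 bits) = 0110. This is the CRC / FCS.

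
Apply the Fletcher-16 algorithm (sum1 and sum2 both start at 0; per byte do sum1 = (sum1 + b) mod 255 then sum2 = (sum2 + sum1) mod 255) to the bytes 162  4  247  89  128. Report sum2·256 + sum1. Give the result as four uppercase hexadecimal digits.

5878

Running sums (mod 255):
  after byte 0 (162): sum1=162, sum2=162
  after byte 1 (4): sum1=166, sum2=73
  after byte 2 (247): sum1=158, sum2=231
  after byte 3 (89): sum1=247, sum2=223
  after byte 4 (128): sum1=120, sum2=88
Checksum = sum2·256 + sum1 = 88·256 + 120 = 22648 = 0x5878.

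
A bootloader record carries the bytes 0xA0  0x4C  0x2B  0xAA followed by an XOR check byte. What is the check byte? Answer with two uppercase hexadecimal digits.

XOR the bytes together:
  start with 0xA0
  0xA0 ⊕ 0x4C = 0xEC
  0xEC ⊕ 0x2B = 0xC7
  0xC7 ⊕ 0xAA = 0x6D

6D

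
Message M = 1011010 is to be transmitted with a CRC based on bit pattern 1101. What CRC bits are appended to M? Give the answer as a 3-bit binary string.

100

Append 3 zeros: 1011010000. Divide by 1101 (XOR where the leading bit is 1):
  pos 0: 1011 XOR 1101 = 0110
  pos 1: 1100 XOR 1101 = 0001
  pos 4: 1100 XOR 1101 = 0001
Remainder (last 3 bits) = 100. This is the CRC / FCS.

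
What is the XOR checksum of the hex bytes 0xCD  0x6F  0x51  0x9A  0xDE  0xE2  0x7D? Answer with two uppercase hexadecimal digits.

XOR the bytes together:
  start with 0xCD
  0xCD ⊕ 0x6F = 0xA2
  0xA2 ⊕ 0x51 = 0xF3
  0xF3 ⊕ 0x9A = 0x69
  0x69 ⊕ 0xDE = 0xB7
  0xB7 ⊕ 0xE2 = 0x55
  0x55 ⊕ 0x7D = 0x28

28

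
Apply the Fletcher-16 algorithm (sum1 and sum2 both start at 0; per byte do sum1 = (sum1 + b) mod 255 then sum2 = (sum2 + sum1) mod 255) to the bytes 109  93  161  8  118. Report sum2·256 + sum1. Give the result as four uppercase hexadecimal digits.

Running sums (mod 255):
  after byte 0 (109): sum1=109, sum2=109
  after byte 1 (93): sum1=202, sum2=56
  after byte 2 (161): sum1=108, sum2=164
  after byte 3 (8): sum1=116, sum2=25
  after byte 4 (118): sum1=234, sum2=4
Checksum = sum2·256 + sum1 = 4·256 + 234 = 1258 = 0x04EA.

04EA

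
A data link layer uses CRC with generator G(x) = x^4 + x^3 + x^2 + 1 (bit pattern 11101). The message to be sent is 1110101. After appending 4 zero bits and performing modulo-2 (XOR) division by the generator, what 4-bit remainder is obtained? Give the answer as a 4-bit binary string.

Append 4 zeros: 11101010000. Divide by 11101 (XOR where the leading bit is 1):
  pos 0: 11101 XOR 11101 = 00000
  pos 6: 10000 XOR 11101 = 01101
Remainder (last 4 bits) = 1101. This is the CRC / FCS.

1101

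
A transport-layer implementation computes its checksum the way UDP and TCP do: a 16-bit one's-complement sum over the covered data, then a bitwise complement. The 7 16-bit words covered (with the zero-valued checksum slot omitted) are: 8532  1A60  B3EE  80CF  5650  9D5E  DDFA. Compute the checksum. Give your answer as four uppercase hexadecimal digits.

One's-complement addition (fold any carry out of bit 15 back into bit 0):
  0x8532 + 0x1A60 = 0x09F92
  0x9F92 + 0xB3EE = 0x15380 → wrap carry → 0x5381
  0x5381 + 0x80CF = 0x0D450
  0xD450 + 0x5650 = 0x12AA0 → wrap carry → 0x2AA1
  0x2AA1 + 0x9D5E = 0x0C7FF
  0xC7FF + 0xDDFA = 0x1A5F9 → wrap carry → 0xA5FA
One's-complement sum = 0xA5FA.
Checksum = ~0xA5FA & 0xFFFF = 0x5A05.

5A05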